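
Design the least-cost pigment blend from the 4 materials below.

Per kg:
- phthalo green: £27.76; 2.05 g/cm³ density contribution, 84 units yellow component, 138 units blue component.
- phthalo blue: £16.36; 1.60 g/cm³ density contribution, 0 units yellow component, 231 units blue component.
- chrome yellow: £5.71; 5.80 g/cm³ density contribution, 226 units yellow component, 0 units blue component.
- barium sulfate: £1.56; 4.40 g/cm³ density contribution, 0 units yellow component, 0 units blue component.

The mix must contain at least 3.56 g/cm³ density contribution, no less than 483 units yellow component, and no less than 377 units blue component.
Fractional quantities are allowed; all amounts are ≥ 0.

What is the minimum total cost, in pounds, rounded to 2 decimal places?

Set it up as a linear program. Let x1 = kg of phthalo green, x2 = kg of phthalo blue, x3 = kg of chrome yellow, x4 = kg of barium sulfate.
Minimise 27.76x1 + 16.36x2 + 5.71x3 + 1.56x4 with:
  2.05x1 + 1.6x2 + 5.8x3 + 4.4x4 ≥ 3.56   (density contribution)
  84x1 + 226x3 ≥ 483   (yellow component)
  138x1 + 231x2 ≥ 377   (blue component)
  x1, x2, x3, x4 ≥ 0.
The minimum-cost mix takes nothing from phthalo green, barium sulfate — only phthalo blue, chrome yellow. Binding constraints: yellow component and blue component.
That vertex is x2 = 1.632, x3 = 2.137.
Hence cost = 16.36·1.632 + 5.71·2.137 = £38.9018.

£38.90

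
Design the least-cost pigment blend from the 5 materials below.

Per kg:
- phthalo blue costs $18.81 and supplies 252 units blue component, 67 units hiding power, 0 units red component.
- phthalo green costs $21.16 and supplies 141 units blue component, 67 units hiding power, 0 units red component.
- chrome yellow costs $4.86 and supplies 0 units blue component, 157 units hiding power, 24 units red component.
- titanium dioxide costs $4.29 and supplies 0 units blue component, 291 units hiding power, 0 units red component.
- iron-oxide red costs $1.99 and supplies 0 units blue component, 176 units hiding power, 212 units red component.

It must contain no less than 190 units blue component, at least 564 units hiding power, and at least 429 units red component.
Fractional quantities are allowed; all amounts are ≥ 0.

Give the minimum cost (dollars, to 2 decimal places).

This is a linear program. Let x1 = kg of phthalo blue, x2 = kg of phthalo green, x3 = kg of chrome yellow, x4 = kg of titanium dioxide, x5 = kg of iron-oxide red.
Minimize 18.81x1 + 21.16x2 + 4.86x3 + 4.29x4 + 1.99x5 subject to:
  252x1 + 141x2 ≥ 190   (blue component)
  67x1 + 67x2 + 157x3 + 291x4 + 176x5 ≥ 564   (hiding power)
  24x3 + 212x5 ≥ 429   (red component)
  x1, x2, x3, x4, x5 ≥ 0.
At the optimum only phthalo blue, iron-oxide red are positive (phthalo green, chrome yellow, titanium dioxide = 0). There the blue component and hiding power constraints are tight.
Optimal quantities: phthalo blue = 0.754 kg, iron-oxide red = 2.918 kg.
Objective = 18.81·0.754 + 1.99·2.918 = 19.9896.

$19.99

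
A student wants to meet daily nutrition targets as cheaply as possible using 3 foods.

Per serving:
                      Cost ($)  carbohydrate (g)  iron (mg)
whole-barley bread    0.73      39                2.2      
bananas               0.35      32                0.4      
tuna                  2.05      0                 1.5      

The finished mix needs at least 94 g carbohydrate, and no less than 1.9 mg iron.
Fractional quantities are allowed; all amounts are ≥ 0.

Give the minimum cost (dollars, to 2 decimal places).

$1.16

Treat it as an LP. Let x1 = servings of whole-barley bread, x2 = servings of bananas, x3 = servings of tuna.
Minimize 0.73x1 + 0.35x2 + 2.05x3 s.t.:
  39x1 + 32x2 ≥ 94   (carbohydrate)
  2.2x1 + 0.4x2 + 1.5x3 ≥ 1.9   (iron)
  x1, x2, x3 ≥ 0.
The cheapest feasible vertex uses only whole-barley bread, bananas; tuna is not used. The carbohydrate and iron requirements are met with equality.
Optimal quantities: whole-barley bread = 0.4234 servings, bananas = 2.422 servings.
Hence cost = 0.73·0.4234 + 0.35·2.422 = $1.1568.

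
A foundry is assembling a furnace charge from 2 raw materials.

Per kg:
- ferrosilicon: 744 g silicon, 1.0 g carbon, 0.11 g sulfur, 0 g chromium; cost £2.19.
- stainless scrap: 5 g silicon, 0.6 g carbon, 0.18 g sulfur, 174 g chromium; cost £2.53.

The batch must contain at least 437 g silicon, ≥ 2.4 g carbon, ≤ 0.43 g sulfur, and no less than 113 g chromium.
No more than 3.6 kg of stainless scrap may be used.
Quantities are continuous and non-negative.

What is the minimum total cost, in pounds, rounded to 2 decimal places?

Let x1 = kg of ferrosilicon, x2 = kg of stainless scrap.
Minimize 2.19x1 + 2.53x2 subject to:
  744x1 + 5x2 ≥ 437   (silicon)
  1x1 + 0.6x2 ≥ 2.4   (carbon)
  0.11x1 + 0.18x2 ≤ 0.43   (sulfur)
  174x2 ≥ 113   (chromium)
  x2 ≤ 3.6
  x1, x2 ≥ 0.
Both inputs are positive at the optimum. There the carbon and chromium constraints are tight.
Optimal quantities: ferrosilicon = 2.0103 kg, stainless scrap = 0.64943 kg.
Total cost: 2.19·2.0103 + 2.53·0.64943 = 6.0456.

£6.05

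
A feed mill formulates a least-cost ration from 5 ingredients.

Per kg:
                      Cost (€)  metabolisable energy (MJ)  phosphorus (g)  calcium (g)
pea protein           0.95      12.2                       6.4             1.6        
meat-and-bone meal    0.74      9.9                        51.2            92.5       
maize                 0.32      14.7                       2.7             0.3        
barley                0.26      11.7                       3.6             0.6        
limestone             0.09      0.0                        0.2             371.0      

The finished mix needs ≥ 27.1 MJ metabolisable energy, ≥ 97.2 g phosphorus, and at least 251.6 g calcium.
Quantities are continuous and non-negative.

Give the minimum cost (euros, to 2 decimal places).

Treat it as an LP. Let x1 = kg of pea protein, x2 = kg of meat-and-bone meal, x3 = kg of maize, x4 = kg of barley, x5 = kg of limestone.
Minimise 0.95x1 + 0.74x2 + 0.32x3 + 0.26x4 + 0.09x5 with:
  12.2x1 + 9.9x2 + 14.7x3 + 11.7x4 ≥ 27.1   (metabolisable energy)
  6.4x1 + 51.2x2 + 2.7x3 + 3.6x4 + 0.2x5 ≥ 97.2   (phosphorus)
  1.6x1 + 92.5x2 + 0.3x3 + 0.6x4 + 371x5 ≥ 251.6   (calcium)
  x1, x2, x3, x4, x5 ≥ 0.
The cheapest feasible vertex uses only meat-and-bone meal, barley, limestone; pea protein, maize are not used. There the metabolisable energy, phosphorus, calcium constraints are tight.
That vertex is x2 = 1.844, x4 = 0.7555, x5 = 0.2171.
Cost = 0.74·1.844 + 0.26·0.7555 + 0.09·0.2171 = 1.5805.

€1.58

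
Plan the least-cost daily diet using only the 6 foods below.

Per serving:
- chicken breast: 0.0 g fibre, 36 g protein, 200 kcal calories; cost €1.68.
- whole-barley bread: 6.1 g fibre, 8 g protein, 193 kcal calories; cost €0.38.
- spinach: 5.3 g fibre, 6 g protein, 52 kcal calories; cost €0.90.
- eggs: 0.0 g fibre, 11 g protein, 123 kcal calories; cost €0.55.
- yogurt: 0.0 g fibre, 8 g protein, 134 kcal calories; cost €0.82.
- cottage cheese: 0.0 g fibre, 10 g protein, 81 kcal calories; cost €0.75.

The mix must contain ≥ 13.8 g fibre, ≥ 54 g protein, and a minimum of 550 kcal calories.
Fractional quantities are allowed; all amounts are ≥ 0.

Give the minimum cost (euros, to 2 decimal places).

€2.54

Let x1 = servings of chicken breast, x2 = servings of whole-barley bread, x3 = servings of spinach, x4 = servings of eggs, x5 = servings of yogurt, x6 = servings of cottage cheese.
Minimise 1.68x1 + 0.38x2 + 0.9x3 + 0.55x4 + 0.82x5 + 0.75x6 s.t.:
  6.1x2 + 5.3x3 ≥ 13.8   (fibre)
  36x1 + 8x2 + 6x3 + 11x4 + 8x5 + 10x6 ≥ 54   (protein)
  200x1 + 193x2 + 52x3 + 123x4 + 134x5 + 81x6 ≥ 550   (calories)
  x1, x2, x3, x4, x5, x6 ≥ 0.
At the optimum only chicken breast, whole-barley bread are positive (spinach, eggs, yogurt, cottage cheese = 0). Binding constraints: fibre and protein.
Solving gives x1 = 0.9973, x2 = 2.262.
Total cost: 1.68·0.9973 + 0.38·2.262 = 2.53502.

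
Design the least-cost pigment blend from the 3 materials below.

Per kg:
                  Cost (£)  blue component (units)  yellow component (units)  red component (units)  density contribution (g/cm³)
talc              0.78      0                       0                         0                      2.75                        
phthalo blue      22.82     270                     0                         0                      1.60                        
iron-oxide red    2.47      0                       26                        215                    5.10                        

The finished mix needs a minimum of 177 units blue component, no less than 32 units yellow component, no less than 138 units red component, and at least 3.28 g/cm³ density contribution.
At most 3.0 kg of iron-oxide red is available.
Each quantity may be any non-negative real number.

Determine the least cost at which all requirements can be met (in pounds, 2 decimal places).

£18.00

This is a linear program. Let x1 = kg of talc, x2 = kg of phthalo blue, x3 = kg of iron-oxide red.
Minimise 0.78x1 + 22.82x2 + 2.47x3 with:
  270x2 ≥ 177   (blue component)
  26x3 ≥ 32   (yellow component)
  215x3 ≥ 138   (red component)
  2.75x1 + 1.6x2 + 5.1x3 ≥ 3.28   (density contribution)
  x3 ≤ 3
  x1, x2, x3 ≥ 0.
The cheapest feasible vertex uses only phthalo blue, iron-oxide red; talc is not used. There the blue component and yellow component constraints are tight.
Solving gives x2 = 0.6556, x3 = 1.231.
Objective = 22.82·0.6556 + 2.47·1.231 = 18.0014.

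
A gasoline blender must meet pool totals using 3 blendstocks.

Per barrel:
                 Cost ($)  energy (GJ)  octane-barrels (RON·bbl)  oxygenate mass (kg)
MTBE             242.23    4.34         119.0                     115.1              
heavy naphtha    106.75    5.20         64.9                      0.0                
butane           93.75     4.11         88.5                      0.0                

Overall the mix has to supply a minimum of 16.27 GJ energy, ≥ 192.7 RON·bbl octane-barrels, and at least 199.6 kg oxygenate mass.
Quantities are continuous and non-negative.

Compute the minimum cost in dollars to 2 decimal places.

$599.56

Set it up as a linear program. Let x1 = barrels of MTBE, x2 = barrels of heavy naphtha, x3 = barrels of butane.
min 242.23x1 + 106.75x2 + 93.75x3 s.t.:
  4.34x1 + 5.2x2 + 4.11x3 ≥ 16.27   (energy)
  119x1 + 64.9x2 + 88.5x3 ≥ 192.7   (octane-barrels)
  115.1x1 ≥ 199.6   (oxygenate mass)
  x1, x2, x3 ≥ 0.
The minimum-cost mix takes nothing from butane — only MTBE, heavy naphtha. The energy and oxygenate mass requirements are met with equality.
Solving gives x1 = 1.73414, x2 = 1.6815.
Cost = 242.23·1.73414 + 106.75·1.6815 = 599.5609.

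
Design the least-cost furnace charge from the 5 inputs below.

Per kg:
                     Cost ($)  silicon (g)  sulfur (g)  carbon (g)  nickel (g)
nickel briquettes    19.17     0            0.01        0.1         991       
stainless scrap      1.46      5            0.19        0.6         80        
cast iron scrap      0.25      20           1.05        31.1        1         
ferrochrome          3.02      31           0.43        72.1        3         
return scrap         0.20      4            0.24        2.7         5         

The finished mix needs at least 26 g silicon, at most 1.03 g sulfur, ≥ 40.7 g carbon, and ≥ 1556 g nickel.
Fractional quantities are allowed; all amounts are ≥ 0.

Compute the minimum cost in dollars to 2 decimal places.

$30.92

Let x1 = kg of nickel briquettes, x2 = kg of stainless scrap, x3 = kg of cast iron scrap, x4 = kg of ferrochrome, x5 = kg of return scrap.
Minimize 19.17x1 + 1.46x2 + 0.25x3 + 3.02x4 + 0.2x5 subject to:
  5x2 + 20x3 + 31x4 + 4x5 ≥ 26   (silicon)
  0.01x1 + 0.19x2 + 1.05x3 + 0.43x4 + 0.24x5 ≤ 1.03   (sulfur)
  0.1x1 + 0.6x2 + 31.1x3 + 72.1x4 + 2.7x5 ≥ 40.7   (carbon)
  991x1 + 80x2 + 1x3 + 3x4 + 5x5 ≥ 1556   (nickel)
  x1, x2, x3, x4, x5 ≥ 0.
The optimal basis is {nickel briquettes, stainless scrap, cast iron scrap, ferrochrome}; return scrap drops out. The silicon, sulfur, carbon, nickel requirements are met with equality.
Solving gives x1 = 1.5044, x2 = 0.79628, x3 = 0.72257, x4 = 0.2441.
Cost = 19.17·1.5044 + 1.46·0.79628 + 0.25·0.72257 + 3.02·0.2441 = 30.9197.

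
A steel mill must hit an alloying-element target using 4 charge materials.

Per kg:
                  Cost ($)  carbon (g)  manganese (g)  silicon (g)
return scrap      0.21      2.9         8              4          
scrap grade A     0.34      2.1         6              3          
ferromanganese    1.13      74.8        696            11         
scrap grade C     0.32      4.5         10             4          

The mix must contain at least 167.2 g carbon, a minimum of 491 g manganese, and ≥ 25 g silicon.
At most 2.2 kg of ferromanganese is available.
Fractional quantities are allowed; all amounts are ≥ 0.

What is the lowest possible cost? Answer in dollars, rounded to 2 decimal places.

Treat it as an LP. Let x1 = kg of return scrap, x2 = kg of scrap grade A, x3 = kg of ferromanganese, x4 = kg of scrap grade C.
Minimise 0.21x1 + 0.34x2 + 1.13x3 + 0.32x4 s.t.:
  2.9x1 + 2.1x2 + 74.8x3 + 4.5x4 ≥ 167.2   (carbon)
  8x1 + 6x2 + 696x3 + 10x4 ≥ 491   (manganese)
  4x1 + 3x2 + 11x3 + 4x4 ≥ 25   (silicon)
  x3 ≤ 2.2
  x1, x2, x3, x4 ≥ 0.
The optimal basis is {ferromanganese, scrap grade C}; return scrap, scrap grade A drop out. Binding constraints: carbon and the ferromanganese cap.
That vertex is x3 = 2.2, x4 = 0.5867.
Hence cost = 1.13·2.2 + 0.32·0.5867 = $2.6737.

$2.67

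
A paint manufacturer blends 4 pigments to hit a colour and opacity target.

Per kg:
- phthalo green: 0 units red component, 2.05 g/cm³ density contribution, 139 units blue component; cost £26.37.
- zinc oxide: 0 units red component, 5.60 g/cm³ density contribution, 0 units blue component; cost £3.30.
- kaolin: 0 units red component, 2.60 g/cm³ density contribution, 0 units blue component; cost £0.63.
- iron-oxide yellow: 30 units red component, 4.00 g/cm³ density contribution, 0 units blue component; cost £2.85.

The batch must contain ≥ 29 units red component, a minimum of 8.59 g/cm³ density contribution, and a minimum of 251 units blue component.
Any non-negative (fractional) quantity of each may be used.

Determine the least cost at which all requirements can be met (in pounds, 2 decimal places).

£50.62

Treat it as an LP. Let x1 = kg of phthalo green, x2 = kg of zinc oxide, x3 = kg of kaolin, x4 = kg of iron-oxide yellow.
Minimise 26.37x1 + 3.3x2 + 0.63x3 + 2.85x4 with:
  30x4 ≥ 29   (red component)
  2.05x1 + 5.6x2 + 2.6x3 + 4x4 ≥ 8.59   (density contribution)
  139x1 ≥ 251   (blue component)
  x1, x2, x3, x4 ≥ 0.
The minimum-cost mix takes nothing from zinc oxide — only phthalo green, kaolin, iron-oxide yellow. Binding constraints: red component, density contribution, blue component.
That vertex is x1 = 1.8058, x3 = 0.3929, x4 = 0.96667.
Cost = 26.37·1.8058 + 0.63·0.3929 + 2.85·0.96667 = 50.6215.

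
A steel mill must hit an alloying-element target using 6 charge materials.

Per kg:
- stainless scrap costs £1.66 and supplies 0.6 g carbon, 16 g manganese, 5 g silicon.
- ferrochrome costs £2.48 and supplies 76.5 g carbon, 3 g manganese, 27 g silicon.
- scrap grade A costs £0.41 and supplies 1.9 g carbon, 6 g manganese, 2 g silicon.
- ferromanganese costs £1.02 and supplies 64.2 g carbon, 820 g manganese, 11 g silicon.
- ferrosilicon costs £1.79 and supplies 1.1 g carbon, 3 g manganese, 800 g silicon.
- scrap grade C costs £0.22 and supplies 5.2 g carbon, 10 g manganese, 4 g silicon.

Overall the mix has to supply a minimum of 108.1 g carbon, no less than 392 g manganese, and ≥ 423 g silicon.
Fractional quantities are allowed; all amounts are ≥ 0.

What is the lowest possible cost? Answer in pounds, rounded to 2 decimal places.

Let x1 = kg of stainless scrap, x2 = kg of ferrochrome, x3 = kg of scrap grade A, x4 = kg of ferromanganese, x5 = kg of ferrosilicon, x6 = kg of scrap grade C.
min 1.66x1 + 2.48x2 + 0.41x3 + 1.02x4 + 1.79x5 + 0.22x6 with:
  0.6x1 + 76.5x2 + 1.9x3 + 64.2x4 + 1.1x5 + 5.2x6 ≥ 108.1   (carbon)
  16x1 + 3x2 + 6x3 + 820x4 + 3x5 + 10x6 ≥ 392   (manganese)
  5x1 + 27x2 + 2x3 + 11x4 + 800x5 + 4x6 ≥ 423   (silicon)
  x1, x2, x3, x4, x5, x6 ≥ 0.
The cheapest feasible vertex uses only ferromanganese, ferrosilicon; stainless scrap, ferrochrome, scrap grade A, scrap grade C are not used. The carbon and silicon requirements are met with equality.
So ferromanganese = 1.675 kg, ferrosilicon = 0.5057 kg.
Total cost: 1.02·1.675 + 1.79·0.5057 = 2.6137.

£2.61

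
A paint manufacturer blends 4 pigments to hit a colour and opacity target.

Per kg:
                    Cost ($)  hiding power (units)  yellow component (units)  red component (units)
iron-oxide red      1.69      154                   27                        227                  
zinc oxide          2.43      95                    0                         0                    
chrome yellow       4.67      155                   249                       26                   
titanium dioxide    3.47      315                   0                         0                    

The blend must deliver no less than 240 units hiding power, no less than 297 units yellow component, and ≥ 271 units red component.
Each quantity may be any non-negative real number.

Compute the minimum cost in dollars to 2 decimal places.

$6.84

Let x1 = kg of iron-oxide red, x2 = kg of zinc oxide, x3 = kg of chrome yellow, x4 = kg of titanium dioxide.
Minimize 1.69x1 + 2.43x2 + 4.67x3 + 3.47x4 subject to:
  154x1 + 95x2 + 155x3 + 315x4 ≥ 240   (hiding power)
  27x1 + 249x3 ≥ 297   (yellow component)
  227x1 + 26x3 ≥ 271   (red component)
  x1, x2, x3, x4 ≥ 0.
The minimum-cost mix takes nothing from zinc oxide, titanium dioxide — only iron-oxide red, chrome yellow. The yellow component and red component requirements are met with equality.
Optimal quantities: iron-oxide red = 1.071 kg, chrome yellow = 1.077 kg.
Total cost: 1.69·1.071 + 4.67·1.077 = 6.8396.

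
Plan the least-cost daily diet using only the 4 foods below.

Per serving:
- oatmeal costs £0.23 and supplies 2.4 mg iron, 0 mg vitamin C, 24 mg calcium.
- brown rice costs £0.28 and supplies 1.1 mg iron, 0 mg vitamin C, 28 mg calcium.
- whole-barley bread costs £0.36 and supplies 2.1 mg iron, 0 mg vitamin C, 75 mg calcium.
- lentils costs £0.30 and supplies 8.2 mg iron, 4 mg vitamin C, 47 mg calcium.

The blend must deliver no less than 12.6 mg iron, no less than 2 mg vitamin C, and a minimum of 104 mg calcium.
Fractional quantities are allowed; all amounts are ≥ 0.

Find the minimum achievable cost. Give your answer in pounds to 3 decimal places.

This is a linear program. Let x1 = servings of oatmeal, x2 = servings of brown rice, x3 = servings of whole-barley bread, x4 = servings of lentils.
min 0.23x1 + 0.28x2 + 0.36x3 + 0.3x4 subject to:
  2.4x1 + 1.1x2 + 2.1x3 + 8.2x4 ≥ 12.6   (iron)
  4x4 ≥ 2   (vitamin C)
  24x1 + 28x2 + 75x3 + 47x4 ≥ 104   (calcium)
  x1, x2, x3, x4 ≥ 0.
The cheapest feasible vertex uses only whole-barley bread, lentils; oatmeal, brown rice are not used. Binding constraints: iron and calcium.
Solving gives x3 = 0.5047, x4 = 1.407.
Cost = 0.36·0.5047 + 0.3·1.407 = 0.60379.

£0.604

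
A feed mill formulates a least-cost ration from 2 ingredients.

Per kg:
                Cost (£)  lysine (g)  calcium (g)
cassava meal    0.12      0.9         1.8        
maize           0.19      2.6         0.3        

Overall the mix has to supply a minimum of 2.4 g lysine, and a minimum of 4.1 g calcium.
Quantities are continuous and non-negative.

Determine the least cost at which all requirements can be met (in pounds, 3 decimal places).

£0.298

Let x1 = kg of cassava meal, x2 = kg of maize.
min 0.12x1 + 0.19x2 s.t.:
  0.9x1 + 2.6x2 ≥ 2.4   (lysine)
  1.8x1 + 0.3x2 ≥ 4.1   (calcium)
  x1, x2 ≥ 0.
Both inputs are positive at the optimum. The lysine and calcium requirements are met with equality.
Optimal quantities: cassava meal = 2.254 kg, maize = 0.1429 kg.
Cost = 0.12·2.254 + 0.19·0.1429 = 0.29763.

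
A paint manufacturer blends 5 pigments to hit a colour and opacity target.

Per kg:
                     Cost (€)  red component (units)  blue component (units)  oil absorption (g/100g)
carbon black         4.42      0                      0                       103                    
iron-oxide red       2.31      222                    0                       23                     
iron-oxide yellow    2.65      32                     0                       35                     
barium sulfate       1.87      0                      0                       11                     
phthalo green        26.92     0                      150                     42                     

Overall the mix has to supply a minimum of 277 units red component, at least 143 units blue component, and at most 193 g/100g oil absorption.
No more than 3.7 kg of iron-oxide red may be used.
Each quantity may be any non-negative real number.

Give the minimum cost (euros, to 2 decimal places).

Set it up as a linear program. Let x1 = kg of carbon black, x2 = kg of iron-oxide red, x3 = kg of iron-oxide yellow, x4 = kg of barium sulfate, x5 = kg of phthalo green.
Minimise 4.42x1 + 2.31x2 + 2.65x3 + 1.87x4 + 26.92x5 subject to:
  222x2 + 32x3 ≥ 277   (red component)
  150x5 ≥ 143   (blue component)
  103x1 + 23x2 + 35x3 + 11x4 + 42x5 ≤ 193   (oil absorption)
  x2 ≤ 3.7
  x1, x2, x3, x4, x5 ≥ 0.
The optimal basis is {iron-oxide red, phthalo green}; carbon black, iron-oxide yellow, barium sulfate drop out. Binding constraints: red component and blue component.
That vertex is x2 = 1.248, x5 = 0.9533.
Total cost: 2.31·1.248 + 26.92·0.9533 = 28.5457.

€28.55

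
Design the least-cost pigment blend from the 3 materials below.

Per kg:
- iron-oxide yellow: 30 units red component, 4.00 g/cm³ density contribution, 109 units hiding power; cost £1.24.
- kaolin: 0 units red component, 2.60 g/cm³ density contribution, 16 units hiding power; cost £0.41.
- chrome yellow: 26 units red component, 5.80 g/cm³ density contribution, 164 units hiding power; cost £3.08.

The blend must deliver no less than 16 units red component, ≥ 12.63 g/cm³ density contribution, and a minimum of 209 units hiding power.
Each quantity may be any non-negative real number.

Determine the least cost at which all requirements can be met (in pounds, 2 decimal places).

£2.94

Let x1 = kg of iron-oxide yellow, x2 = kg of kaolin, x3 = kg of chrome yellow.
Minimize 1.24x1 + 0.41x2 + 3.08x3 s.t.:
  30x1 + 26x3 ≥ 16   (red component)
  4x1 + 2.6x2 + 5.8x3 ≥ 12.63   (density contribution)
  109x1 + 16x2 + 164x3 ≥ 209   (hiding power)
  x1, x2, x3 ≥ 0.
The optimal basis is {iron-oxide yellow, kaolin}; chrome yellow drops out. There the density contribution and hiding power constraints are tight.
Optimal quantities: iron-oxide yellow = 1.556 kg, kaolin = 2.464 kg.
Hence cost = 1.24·1.556 + 0.41·2.464 = £2.9397.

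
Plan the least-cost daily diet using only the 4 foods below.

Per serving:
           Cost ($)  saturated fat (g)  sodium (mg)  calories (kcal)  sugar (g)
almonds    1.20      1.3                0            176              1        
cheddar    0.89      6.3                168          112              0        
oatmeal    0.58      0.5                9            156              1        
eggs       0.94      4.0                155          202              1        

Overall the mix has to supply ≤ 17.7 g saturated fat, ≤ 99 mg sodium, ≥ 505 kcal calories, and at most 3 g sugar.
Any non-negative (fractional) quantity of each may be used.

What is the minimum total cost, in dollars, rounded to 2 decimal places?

Treat it as an LP. Let x1 = servings of almonds, x2 = servings of cheddar, x3 = servings of oatmeal, x4 = servings of eggs.
Minimize 1.2x1 + 0.89x2 + 0.58x3 + 0.94x4 subject to:
  1.3x1 + 6.3x2 + 0.5x3 + 4x4 ≤ 17.7   (saturated fat)
  168x2 + 9x3 + 155x4 ≤ 99   (sodium)
  176x1 + 112x2 + 156x3 + 202x4 ≥ 505   (calories)
  1x1 + 1x3 + 1x4 ≤ 3   (sugar)
  x1, x2, x3, x4 ≥ 0.
The optimal basis is {cheddar, oatmeal, eggs}; almonds drops out. Binding constraints: sodium, calories, sugar.
Solving gives x2 = 0.2423, x3 = 2.786, x4 = 0.2143.
Objective = 0.89·0.2423 + 0.58·2.786 + 0.94·0.2143 = 2.0330.

$2.03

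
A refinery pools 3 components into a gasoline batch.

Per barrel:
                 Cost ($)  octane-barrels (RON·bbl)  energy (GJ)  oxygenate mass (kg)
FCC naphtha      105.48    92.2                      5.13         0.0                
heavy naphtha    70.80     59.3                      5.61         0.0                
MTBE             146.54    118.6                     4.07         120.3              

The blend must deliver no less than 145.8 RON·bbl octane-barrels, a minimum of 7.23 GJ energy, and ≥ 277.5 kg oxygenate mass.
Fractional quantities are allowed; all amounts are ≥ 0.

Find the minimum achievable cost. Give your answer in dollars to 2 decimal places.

$338.03

Let x1 = barrels of FCC naphtha, x2 = barrels of heavy naphtha, x3 = barrels of MTBE.
Minimize 105.48x1 + 70.8x2 + 146.54x3 with:
  92.2x1 + 59.3x2 + 118.6x3 ≥ 145.8   (octane-barrels)
  5.13x1 + 5.61x2 + 4.07x3 ≥ 7.23   (energy)
  120.3x3 ≥ 277.5   (oxygenate mass)
  x1, x2, x3 ≥ 0.
The cheapest feasible vertex uses only MTBE; FCC naphtha, heavy naphtha are not used. The oxygenate mass requirement is met with equality.
Optimal quantities: MTBE = 2.30673 barrels.
Cost = 146.54·2.30673 = 338.0282.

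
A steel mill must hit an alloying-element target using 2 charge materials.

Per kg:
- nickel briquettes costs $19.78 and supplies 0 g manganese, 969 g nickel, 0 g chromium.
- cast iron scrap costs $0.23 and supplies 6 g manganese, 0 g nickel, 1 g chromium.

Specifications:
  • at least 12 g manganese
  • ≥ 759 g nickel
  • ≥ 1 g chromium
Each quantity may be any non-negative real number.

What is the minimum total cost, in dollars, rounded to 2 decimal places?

$15.95

Let x1 = kg of nickel briquettes, x2 = kg of cast iron scrap.
min 19.78x1 + 0.23x2 subject to:
  6x2 ≥ 12   (manganese)
  969x1 ≥ 759   (nickel)
  1x2 ≥ 1   (chromium)
  x1, x2 ≥ 0.
Both inputs are positive at the optimum. There the manganese and nickel constraints are tight.
That vertex is x1 = 0.7833, x2 = 2.
Cost = 19.78·0.7833 + 0.23·2 = 15.9537.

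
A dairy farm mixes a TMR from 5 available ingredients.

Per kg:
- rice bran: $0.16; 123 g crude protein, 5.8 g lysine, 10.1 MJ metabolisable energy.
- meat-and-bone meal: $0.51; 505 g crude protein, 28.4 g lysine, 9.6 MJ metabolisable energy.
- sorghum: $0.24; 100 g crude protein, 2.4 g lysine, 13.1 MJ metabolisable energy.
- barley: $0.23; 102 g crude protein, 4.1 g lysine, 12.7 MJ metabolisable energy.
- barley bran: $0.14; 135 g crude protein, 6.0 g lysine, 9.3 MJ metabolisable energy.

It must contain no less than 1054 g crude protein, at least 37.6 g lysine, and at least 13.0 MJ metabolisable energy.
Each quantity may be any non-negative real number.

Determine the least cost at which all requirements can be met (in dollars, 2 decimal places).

$1.06

Set it up as a linear program. Let x1 = kg of rice bran, x2 = kg of meat-and-bone meal, x3 = kg of sorghum, x4 = kg of barley, x5 = kg of barley bran.
min 0.16x1 + 0.51x2 + 0.24x3 + 0.23x4 + 0.14x5 s.t.:
  123x1 + 505x2 + 100x3 + 102x4 + 135x5 ≥ 1054   (crude protein)
  5.8x1 + 28.4x2 + 2.4x3 + 4.1x4 + 6x5 ≥ 37.6   (lysine)
  10.1x1 + 9.6x2 + 13.1x3 + 12.7x4 + 9.3x5 ≥ 13   (metabolisable energy)
  x1, x2, x3, x4, x5 ≥ 0.
The minimum-cost mix takes nothing from rice bran, sorghum, barley, barley bran — only meat-and-bone meal. There the crude protein constraint is tight.
So meat-and-bone meal = 2.087 kg.
Cost = 0.51·2.087 = 1.0644.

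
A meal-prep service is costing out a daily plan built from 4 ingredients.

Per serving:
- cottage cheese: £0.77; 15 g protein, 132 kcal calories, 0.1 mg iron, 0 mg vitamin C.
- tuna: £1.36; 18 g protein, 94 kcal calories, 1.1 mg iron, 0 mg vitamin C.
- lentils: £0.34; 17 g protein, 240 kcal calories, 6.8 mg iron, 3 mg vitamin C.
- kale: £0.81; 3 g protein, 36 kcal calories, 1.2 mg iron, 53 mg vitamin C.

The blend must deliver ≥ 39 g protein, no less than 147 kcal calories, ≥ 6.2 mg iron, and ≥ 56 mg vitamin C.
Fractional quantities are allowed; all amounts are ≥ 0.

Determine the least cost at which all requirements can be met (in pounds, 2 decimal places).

£1.48

Treat it as an LP. Let x1 = servings of cottage cheese, x2 = servings of tuna, x3 = servings of lentils, x4 = servings of kale.
min 0.77x1 + 1.36x2 + 0.34x3 + 0.81x4 s.t.:
  15x1 + 18x2 + 17x3 + 3x4 ≥ 39   (protein)
  132x1 + 94x2 + 240x3 + 36x4 ≥ 147   (calories)
  0.1x1 + 1.1x2 + 6.8x3 + 1.2x4 ≥ 6.2   (iron)
  3x3 + 53x4 ≥ 56   (vitamin C)
  x1, x2, x3, x4 ≥ 0.
The optimal basis is {lentils, kale}; cottage cheese, tuna drop out. The protein and vitamin C requirements are met with equality.
Optimal quantities: lentils = 2.129 servings, kale = 0.9361 servings.
Total cost: 0.34·2.129 + 0.81·0.9361 = 1.4821.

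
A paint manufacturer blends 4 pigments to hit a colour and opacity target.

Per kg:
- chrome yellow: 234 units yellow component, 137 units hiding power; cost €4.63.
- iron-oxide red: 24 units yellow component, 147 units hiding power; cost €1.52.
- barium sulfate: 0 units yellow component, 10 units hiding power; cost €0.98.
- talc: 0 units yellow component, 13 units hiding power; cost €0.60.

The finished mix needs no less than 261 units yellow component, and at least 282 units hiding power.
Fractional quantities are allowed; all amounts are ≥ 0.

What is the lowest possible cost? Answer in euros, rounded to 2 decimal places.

€6.18

Let x1 = kg of chrome yellow, x2 = kg of iron-oxide red, x3 = kg of barium sulfate, x4 = kg of talc.
Minimize 4.63x1 + 1.52x2 + 0.98x3 + 0.6x4 s.t.:
  234x1 + 24x2 ≥ 261   (yellow component)
  137x1 + 147x2 + 10x3 + 13x4 ≥ 282   (hiding power)
  x1, x2, x3, x4 ≥ 0.
At the optimum only chrome yellow, iron-oxide red are positive (barium sulfate, talc = 0). Binding constraints: yellow component and hiding power.
Optimal quantities: chrome yellow = 1.016 kg, iron-oxide red = 0.9717 kg.
Objective = 4.63·1.016 + 1.52·0.9717 = 6.1811.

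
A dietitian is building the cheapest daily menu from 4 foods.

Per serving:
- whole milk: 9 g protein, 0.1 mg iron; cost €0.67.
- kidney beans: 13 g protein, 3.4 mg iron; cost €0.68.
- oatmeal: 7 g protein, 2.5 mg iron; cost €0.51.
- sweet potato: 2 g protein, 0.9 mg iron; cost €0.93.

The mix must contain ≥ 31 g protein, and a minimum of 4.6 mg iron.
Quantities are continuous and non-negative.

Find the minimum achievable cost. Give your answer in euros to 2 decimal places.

Set it up as a linear program. Let x1 = servings of whole milk, x2 = servings of kidney beans, x3 = servings of oatmeal, x4 = servings of sweet potato.
Minimise 0.67x1 + 0.68x2 + 0.51x3 + 0.93x4 with:
  9x1 + 13x2 + 7x3 + 2x4 ≥ 31   (protein)
  0.1x1 + 3.4x2 + 2.5x3 + 0.9x4 ≥ 4.6   (iron)
  x1, x2, x3, x4 ≥ 0.
The minimum-cost mix takes nothing from whole milk, oatmeal, sweet potato — only kidney beans. There the protein constraint is tight.
So kidney beans = 2.385 servings.
Total cost: 0.68·2.385 = 1.6218.

€1.62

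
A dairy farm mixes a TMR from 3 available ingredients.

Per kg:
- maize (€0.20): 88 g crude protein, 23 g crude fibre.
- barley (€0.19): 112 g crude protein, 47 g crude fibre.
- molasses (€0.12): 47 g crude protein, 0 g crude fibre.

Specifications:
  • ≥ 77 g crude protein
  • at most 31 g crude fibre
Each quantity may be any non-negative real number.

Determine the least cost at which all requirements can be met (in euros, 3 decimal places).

Let x1 = kg of maize, x2 = kg of barley, x3 = kg of molasses.
Minimize 0.2x1 + 0.19x2 + 0.12x3 s.t.:
  88x1 + 112x2 + 47x3 ≥ 77   (crude protein)
  23x1 + 47x2 ≤ 31   (crude fibre)
  x1, x2, x3 ≥ 0.
The cheapest feasible vertex uses only barley, molasses; maize is not used. There the crude protein and crude fibre constraints are tight.
Solving gives x2 = 0.6596, x3 = 0.06655.
Cost = 0.19·0.6596 + 0.12·0.06655 = 0.13331.

€0.133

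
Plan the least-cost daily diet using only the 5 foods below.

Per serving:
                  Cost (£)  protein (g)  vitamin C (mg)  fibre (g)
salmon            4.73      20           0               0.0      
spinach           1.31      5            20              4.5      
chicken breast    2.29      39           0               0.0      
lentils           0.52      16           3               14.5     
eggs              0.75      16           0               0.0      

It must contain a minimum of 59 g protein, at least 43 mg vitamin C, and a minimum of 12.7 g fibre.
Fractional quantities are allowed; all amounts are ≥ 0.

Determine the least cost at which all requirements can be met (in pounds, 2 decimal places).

£3.84

Let x1 = servings of salmon, x2 = servings of spinach, x3 = servings of chicken breast, x4 = servings of lentils, x5 = servings of eggs.
Minimize 4.73x1 + 1.31x2 + 2.29x3 + 0.52x4 + 0.75x5 s.t.:
  20x1 + 5x2 + 39x3 + 16x4 + 16x5 ≥ 59   (protein)
  20x2 + 3x4 ≥ 43   (vitamin C)
  4.5x2 + 14.5x4 ≥ 12.7   (fibre)
  x1, x2, x3, x4, x5 ≥ 0.
The minimum-cost mix takes nothing from salmon, chicken breast, eggs — only spinach, lentils. The protein and vitamin C requirements are met with equality.
So spinach = 1.675 servings, lentils = 3.164 servings.
Hence cost = 1.31·1.675 + 0.52·3.164 = £3.8395.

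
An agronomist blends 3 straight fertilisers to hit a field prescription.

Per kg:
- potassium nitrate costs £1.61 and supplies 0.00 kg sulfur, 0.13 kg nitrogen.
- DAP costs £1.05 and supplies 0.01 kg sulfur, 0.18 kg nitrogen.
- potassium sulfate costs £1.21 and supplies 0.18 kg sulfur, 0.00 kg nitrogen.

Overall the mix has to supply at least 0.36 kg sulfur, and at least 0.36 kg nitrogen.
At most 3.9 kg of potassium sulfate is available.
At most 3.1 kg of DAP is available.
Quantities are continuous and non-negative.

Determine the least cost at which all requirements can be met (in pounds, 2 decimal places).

Let x1 = kg of potassium nitrate, x2 = kg of DAP, x3 = kg of potassium sulfate.
min 1.61x1 + 1.05x2 + 1.21x3 subject to:
  0.01x2 + 0.18x3 ≥ 0.36   (sulfur)
  0.13x1 + 0.18x2 ≥ 0.36   (nitrogen)
  x3 ≤ 3.9
  x2 ≤ 3.1
  x1, x2, x3 ≥ 0.
The cheapest feasible vertex uses only DAP, potassium sulfate; potassium nitrate is not used. The sulfur and nitrogen requirements are met with equality.
So DAP = 2 kg, potassium sulfate = 1.889 kg.
Cost = 1.05·2 + 1.21·1.889 = 4.3857.

£4.39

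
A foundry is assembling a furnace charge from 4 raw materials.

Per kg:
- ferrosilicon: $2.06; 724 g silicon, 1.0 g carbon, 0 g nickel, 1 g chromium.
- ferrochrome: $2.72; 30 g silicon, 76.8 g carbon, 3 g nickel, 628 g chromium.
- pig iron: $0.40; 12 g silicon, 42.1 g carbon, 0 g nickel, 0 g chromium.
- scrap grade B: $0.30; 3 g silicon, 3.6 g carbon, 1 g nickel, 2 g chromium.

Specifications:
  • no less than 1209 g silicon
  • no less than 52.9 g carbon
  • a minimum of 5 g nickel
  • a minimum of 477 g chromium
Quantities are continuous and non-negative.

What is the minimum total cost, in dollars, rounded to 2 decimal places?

$6.21

Let x1 = kg of ferrosilicon, x2 = kg of ferrochrome, x3 = kg of pig iron, x4 = kg of scrap grade B.
Minimize 2.06x1 + 2.72x2 + 0.4x3 + 0.3x4 subject to:
  724x1 + 30x2 + 12x3 + 3x4 ≥ 1209   (silicon)
  1x1 + 76.8x2 + 42.1x3 + 3.6x4 ≥ 52.9   (carbon)
  3x2 + 1x4 ≥ 5   (nickel)
  1x1 + 628x2 + 2x4 ≥ 477   (chromium)
  x1, x2, x3, x4 ≥ 0.
The minimum-cost mix takes nothing from pig iron — only ferrosilicon, ferrochrome, scrap grade B. The silicon, nickel, chromium requirements are met with equality.
Solving gives x1 = 1.627, x2 = 0.7482, x4 = 2.755.
Cost = 2.06·1.627 + 2.72·0.7482 + 0.3·2.755 = 6.2132.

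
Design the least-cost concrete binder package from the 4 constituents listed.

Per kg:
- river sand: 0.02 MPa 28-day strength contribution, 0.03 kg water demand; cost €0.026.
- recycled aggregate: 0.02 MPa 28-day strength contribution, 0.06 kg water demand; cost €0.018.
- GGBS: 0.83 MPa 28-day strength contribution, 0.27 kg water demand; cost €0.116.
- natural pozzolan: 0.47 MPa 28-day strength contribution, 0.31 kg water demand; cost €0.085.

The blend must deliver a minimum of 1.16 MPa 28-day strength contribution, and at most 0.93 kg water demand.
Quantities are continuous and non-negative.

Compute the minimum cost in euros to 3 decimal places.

€0.162

Set it up as a linear program. Let x1 = kg of river sand, x2 = kg of recycled aggregate, x3 = kg of GGBS, x4 = kg of natural pozzolan.
Minimize 0.026x1 + 0.018x2 + 0.116x3 + 0.085x4 subject to:
  0.02x1 + 0.02x2 + 0.83x3 + 0.47x4 ≥ 1.16   (28-day strength contribution)
  0.03x1 + 0.06x2 + 0.27x3 + 0.31x4 ≤ 0.93   (water demand)
  x1, x2, x3, x4 ≥ 0.
The cheapest feasible vertex uses only GGBS; river sand, recycled aggregate, natural pozzolan are not used. Binding constraint: 28-day strength contribution.
So GGBS = 1.398 kg.
Hence cost = 0.116·1.398 = €0.16217.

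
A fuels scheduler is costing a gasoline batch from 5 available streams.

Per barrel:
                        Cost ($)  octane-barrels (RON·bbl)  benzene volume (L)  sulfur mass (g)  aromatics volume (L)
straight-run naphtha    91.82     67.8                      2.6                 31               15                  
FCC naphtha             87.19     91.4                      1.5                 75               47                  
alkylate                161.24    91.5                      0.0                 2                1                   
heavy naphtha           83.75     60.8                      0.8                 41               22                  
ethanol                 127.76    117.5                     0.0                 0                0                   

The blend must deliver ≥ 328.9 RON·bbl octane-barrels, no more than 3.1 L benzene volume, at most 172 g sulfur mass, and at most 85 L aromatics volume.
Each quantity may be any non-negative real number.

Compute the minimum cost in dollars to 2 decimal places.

$335.57

Set it up as a linear program. Let x1 = barrels of straight-run naphtha, x2 = barrels of FCC naphtha, x3 = barrels of alkylate, x4 = barrels of heavy naphtha, x5 = barrels of ethanol.
min 91.82x1 + 87.19x2 + 161.24x3 + 83.75x4 + 127.76x5 subject to:
  67.8x1 + 91.4x2 + 91.5x3 + 60.8x4 + 117.5x5 ≥ 328.9   (octane-barrels)
  2.6x1 + 1.5x2 + 0.8x4 ≤ 3.1   (benzene volume)
  31x1 + 75x2 + 2x3 + 41x4 ≤ 172   (sulfur mass)
  15x1 + 47x2 + 1x3 + 22x4 ≤ 85   (aromatics volume)
  x1, x2, x3, x4, x5 ≥ 0.
The cheapest feasible vertex uses only FCC naphtha, ethanol; straight-run naphtha, alkylate, heavy naphtha are not used. The octane-barrels and aromatics volume requirements are met with equality.
Solving gives x2 = 1.809, x5 = 1.392.
Objective = 87.19·1.809 + 127.76·1.392 = 335.5686.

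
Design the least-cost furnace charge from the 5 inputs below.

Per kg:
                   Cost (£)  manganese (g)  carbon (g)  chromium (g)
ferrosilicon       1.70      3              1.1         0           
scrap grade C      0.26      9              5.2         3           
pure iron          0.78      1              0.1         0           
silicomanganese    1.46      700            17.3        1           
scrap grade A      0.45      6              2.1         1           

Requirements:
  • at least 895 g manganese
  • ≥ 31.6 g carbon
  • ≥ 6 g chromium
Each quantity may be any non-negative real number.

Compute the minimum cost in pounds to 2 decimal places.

£2.33

Set it up as a linear program. Let x1 = kg of ferrosilicon, x2 = kg of scrap grade C, x3 = kg of pure iron, x4 = kg of silicomanganese, x5 = kg of scrap grade A.
Minimize 1.7x1 + 0.26x2 + 0.78x3 + 1.46x4 + 0.45x5 s.t.:
  3x1 + 9x2 + 1x3 + 700x4 + 6x5 ≥ 895   (manganese)
  1.1x1 + 5.2x2 + 0.1x3 + 17.3x4 + 2.1x5 ≥ 31.6   (carbon)
  3x2 + 1x4 + 1x5 ≥ 6   (chromium)
  x1, x2, x3, x4, x5 ≥ 0.
The optimal basis is {scrap grade C, silicomanganese}; ferrosilicon, pure iron, scrap grade A drop out. Binding constraints: manganese and carbon.
That vertex is x2 = 1.905, x4 = 1.254.
Hence cost = 0.26·1.905 + 1.46·1.254 = £2.3261.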